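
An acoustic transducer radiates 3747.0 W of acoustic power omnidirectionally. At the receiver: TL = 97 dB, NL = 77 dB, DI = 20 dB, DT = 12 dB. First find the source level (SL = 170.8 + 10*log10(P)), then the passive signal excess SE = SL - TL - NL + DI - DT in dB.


Step 1: SL = 170.8 + 10*log10(3747.0) = 206.54 dB
Step 2: SE = SL - TL - NL + DI - DT = 206.54 - 97 - 77 + 20 - 12 = 40.54

40.54 dB


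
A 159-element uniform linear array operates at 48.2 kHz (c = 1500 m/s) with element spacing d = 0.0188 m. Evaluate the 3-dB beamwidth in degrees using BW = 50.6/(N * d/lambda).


Step 1: lambda = 1500/48200 = 0.03112 m
Step 2: d/lambda = 0.0188/0.03112 = 0.6041
Step 3: BW = 50.6/(N * d/lambda) = 50.6/(159 * 0.6041) = 0.53

0.53 deg


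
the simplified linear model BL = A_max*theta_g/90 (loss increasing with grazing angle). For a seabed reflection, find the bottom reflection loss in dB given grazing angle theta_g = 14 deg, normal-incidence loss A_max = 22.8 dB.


3.55 dB


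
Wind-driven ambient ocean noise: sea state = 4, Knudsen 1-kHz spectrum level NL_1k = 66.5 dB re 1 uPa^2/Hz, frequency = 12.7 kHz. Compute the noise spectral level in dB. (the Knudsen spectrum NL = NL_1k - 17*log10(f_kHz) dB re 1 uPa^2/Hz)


NL = NL_1k - 17*log10(f_kHz) = 66.5 - 17*log10(12.7) = 66.5 - (18.76) = 47.74

47.74 dB


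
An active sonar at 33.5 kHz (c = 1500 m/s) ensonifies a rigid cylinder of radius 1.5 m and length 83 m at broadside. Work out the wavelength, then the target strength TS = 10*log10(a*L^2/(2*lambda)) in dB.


Step 1: lambda = c/f = 1500/33500 = 0.04478 m
Step 2: TS = 10*log10(a*L^2/(2*lambda)) = 10*log10(1.5*83^2/(2*0.04478)) = 50.62

50.62 dB


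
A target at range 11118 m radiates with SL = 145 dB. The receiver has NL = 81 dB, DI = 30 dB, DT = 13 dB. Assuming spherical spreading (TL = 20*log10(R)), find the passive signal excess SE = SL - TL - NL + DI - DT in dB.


0.08 dB


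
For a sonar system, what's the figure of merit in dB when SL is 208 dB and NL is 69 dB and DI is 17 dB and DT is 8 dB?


148 dB


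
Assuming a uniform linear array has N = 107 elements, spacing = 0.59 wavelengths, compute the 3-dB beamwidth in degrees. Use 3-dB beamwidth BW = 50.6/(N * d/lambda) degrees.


BW = 50.6 / (107 * 0.59) = 50.6 / 63.13 = 0.8

0.8 deg


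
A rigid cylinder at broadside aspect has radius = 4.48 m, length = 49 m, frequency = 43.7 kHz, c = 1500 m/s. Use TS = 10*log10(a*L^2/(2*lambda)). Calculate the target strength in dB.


lambda = 1500/43700 = 0.03432 m
TS = 10*log10(4.48*49^2/(2*0.03432)) = 51.95

51.95 dB


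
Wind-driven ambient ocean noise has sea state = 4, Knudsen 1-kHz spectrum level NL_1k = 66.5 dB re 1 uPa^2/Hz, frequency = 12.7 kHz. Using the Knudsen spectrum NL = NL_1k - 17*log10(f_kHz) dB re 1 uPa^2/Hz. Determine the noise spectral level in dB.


NL = NL_1k - 17*log10(f_kHz) = 66.5 - 17*log10(12.7) = 66.5 - (18.76) = 47.74

47.74 dB


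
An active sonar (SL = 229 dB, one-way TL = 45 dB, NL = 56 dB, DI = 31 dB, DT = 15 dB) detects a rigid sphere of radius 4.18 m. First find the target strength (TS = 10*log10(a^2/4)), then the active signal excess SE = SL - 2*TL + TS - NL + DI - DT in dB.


Step 1: TS = 10*log10(4.18^2/4) = 6.4 dB
Step 2: SE = SL - 2*TL + TS - NL + DI - DT = 229 - 2*45 + (6.4) - 56 + 31 - 15 = 105.4

105.4 dB


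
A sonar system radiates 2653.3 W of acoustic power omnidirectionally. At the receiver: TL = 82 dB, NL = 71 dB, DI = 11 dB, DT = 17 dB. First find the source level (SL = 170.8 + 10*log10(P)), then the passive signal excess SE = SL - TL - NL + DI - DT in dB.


Step 1: SL = 170.8 + 10*log10(2653.3) = 205.04 dB
Step 2: SE = SL - TL - NL + DI - DT = 205.04 - 82 - 71 + 11 - 17 = 46.04

46.04 dB


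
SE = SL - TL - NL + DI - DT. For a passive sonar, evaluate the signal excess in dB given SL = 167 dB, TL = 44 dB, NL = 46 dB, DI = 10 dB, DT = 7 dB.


SE = SL - TL - NL + DI - DT = 167 - 44 - 46 + 10 - 7 = 80

80 dB


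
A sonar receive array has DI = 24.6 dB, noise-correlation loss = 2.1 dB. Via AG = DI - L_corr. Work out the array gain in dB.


AG = DI - L_corr = 24.6 - 2.1 = 22.5

22.5 dB


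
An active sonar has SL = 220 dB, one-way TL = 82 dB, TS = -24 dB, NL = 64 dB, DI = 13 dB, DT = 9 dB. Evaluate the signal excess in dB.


SE = SL - 2*TL + TS - NL + DI - DT = 220 - 2*82 + (-24) - 64 + 13 - 9 = -28

-28 dB


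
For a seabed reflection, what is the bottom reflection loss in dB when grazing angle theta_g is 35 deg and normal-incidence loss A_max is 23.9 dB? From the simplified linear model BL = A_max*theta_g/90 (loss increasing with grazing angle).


BL = A_max * theta_g / 90 = 23.9 * 35 / 90 = 9.29

9.29 dB


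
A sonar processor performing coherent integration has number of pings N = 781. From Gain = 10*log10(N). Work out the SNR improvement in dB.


Gain = 10*log10(781) = 28.93

28.93 dB


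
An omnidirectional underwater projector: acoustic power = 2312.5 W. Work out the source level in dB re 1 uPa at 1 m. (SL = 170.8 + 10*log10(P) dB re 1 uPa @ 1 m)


SL = 170.8 + 10*log10(2312.5) = 170.8 + 33.64 = 204.44

204.44 dB


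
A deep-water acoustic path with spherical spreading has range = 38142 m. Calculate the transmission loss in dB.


91.63 dB


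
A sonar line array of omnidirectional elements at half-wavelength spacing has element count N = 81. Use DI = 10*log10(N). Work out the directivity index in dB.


DI = 10*log10(81) = 19.08

19.08 dB


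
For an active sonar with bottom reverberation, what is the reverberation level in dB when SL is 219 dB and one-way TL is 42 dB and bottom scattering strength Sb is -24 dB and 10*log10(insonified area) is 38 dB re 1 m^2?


RL = SL - 2*TL + Sb + 10*log10(A) = 219 - 2*42 + (-24) + 38 = 149

149 dB


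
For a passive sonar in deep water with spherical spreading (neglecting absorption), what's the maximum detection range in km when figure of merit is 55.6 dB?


At max range FOM = TL, so 20*log10(R) = 55.6
R = 10^(55.6/20) = 602.56 m = 0.6 km

0.6 km


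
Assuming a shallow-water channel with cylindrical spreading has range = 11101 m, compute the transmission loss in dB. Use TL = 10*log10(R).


TL = 10*log10(11101) = 40.45

40.45 dB


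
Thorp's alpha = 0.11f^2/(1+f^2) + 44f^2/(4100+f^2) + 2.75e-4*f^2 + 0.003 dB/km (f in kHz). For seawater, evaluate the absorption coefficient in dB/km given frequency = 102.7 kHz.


f^2 = 10547.29
alpha = 0.11*10547.29/(1+10547.29) + 44*10547.29/(4100+10547.29) + 2.75e-4*10547.29 + 0.003 = 34.697

34.697 dB/km


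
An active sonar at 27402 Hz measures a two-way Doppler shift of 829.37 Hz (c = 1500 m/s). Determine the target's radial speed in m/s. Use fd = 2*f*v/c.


From fd = 2*f*v/c, v = c*fd/(2*f) = 1500 * 829.37 / (2*27402) = 22.7

22.7 m/s


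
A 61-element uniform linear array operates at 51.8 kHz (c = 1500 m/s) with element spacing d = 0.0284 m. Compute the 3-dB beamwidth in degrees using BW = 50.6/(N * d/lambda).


Step 1: lambda = 1500/51800 = 0.02896 m
Step 2: d/lambda = 0.0284/0.02896 = 0.9807
Step 3: BW = 50.6/(N * d/lambda) = 50.6/(61 * 0.9807) = 0.85

0.85 deg


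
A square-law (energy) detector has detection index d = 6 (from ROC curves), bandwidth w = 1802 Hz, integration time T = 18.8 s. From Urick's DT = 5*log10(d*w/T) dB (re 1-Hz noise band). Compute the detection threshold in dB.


DT = 5*log10(d*w/T) = 5*log10(6 * 1802 / 18.8) = 5*log10(575.11) = 13.8

13.8 dB


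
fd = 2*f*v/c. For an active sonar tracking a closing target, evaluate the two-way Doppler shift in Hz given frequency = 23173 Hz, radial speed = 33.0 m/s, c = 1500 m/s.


1019.61 Hz


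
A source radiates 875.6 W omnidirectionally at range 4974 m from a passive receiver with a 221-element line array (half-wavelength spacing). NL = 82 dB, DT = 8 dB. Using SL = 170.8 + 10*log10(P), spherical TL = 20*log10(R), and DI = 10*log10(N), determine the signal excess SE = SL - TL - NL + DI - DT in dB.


Step 1: SL = 170.8 + 10*log10(875.6) = 200.22 dB
Step 2: TL = 20*log10(4974) = 73.93 dB
Step 3: DI = 10*log10(221) = 23.44 dB
Step 4: SE = SL - TL - NL + DI - DT = 200.22 - 73.93 - 82 + 23.44 - 8 = 59.73

59.73 dB


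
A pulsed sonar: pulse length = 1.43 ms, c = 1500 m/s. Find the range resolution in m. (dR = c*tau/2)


1.0725 m


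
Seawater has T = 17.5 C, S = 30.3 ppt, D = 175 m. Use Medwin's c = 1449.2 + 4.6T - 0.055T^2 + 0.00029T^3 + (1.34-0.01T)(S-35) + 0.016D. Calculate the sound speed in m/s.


c = 1449.2 + 4.6*17.5 - 0.055*17.5^2 + 0.00029*17.5^3 + (1.34 - 0.01*17.5)*(30.3 - 35) + 0.016*175 = 1511.73

1511.73 m/s


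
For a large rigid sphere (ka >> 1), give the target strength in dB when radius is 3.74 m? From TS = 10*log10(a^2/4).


TS = 10*log10(3.74^2 / 4) = 10*log10(3.4969) = 5.44

5.44 dB


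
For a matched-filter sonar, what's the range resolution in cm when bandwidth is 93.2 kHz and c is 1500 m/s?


dR = c/(2*BW) = 1500 / (2 * 93.2e3) = 0.008 m = 0.8 cm

0.8 cm


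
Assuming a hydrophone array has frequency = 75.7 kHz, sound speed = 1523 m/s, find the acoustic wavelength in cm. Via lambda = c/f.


lambda = c/f = 1523 / 75700 = 0.0201 m = 2.01 cm

2.01 cm


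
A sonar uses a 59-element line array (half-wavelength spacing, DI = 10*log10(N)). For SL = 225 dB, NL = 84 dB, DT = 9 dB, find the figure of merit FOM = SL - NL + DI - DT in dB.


Step 1: DI = 10*log10(59) = 17.71 dB
Step 2: FOM = SL - NL + DI - DT = 225 - 84 + 17.71 - 9 = 149.71

149.71 dB


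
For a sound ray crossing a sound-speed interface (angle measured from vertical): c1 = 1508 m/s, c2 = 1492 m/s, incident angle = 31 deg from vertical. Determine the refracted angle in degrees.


sin(theta2) = (c2/c1)*sin(theta1) = (1492/1508)*sin(31 deg) = 0.50957
theta2 = arcsin(0.50957) = 30.64

30.64 deg


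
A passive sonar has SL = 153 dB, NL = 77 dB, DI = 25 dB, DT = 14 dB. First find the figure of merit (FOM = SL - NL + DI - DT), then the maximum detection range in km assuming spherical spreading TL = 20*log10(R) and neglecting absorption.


Step 1: FOM = SL - NL + DI - DT = 153 - 77 + 25 - 14 = 87 dB
Step 2: at max range FOM = TL = 20*log10(R), so R = 10^(87/20) = 22387.21 m = 22.39 km

22.39 km


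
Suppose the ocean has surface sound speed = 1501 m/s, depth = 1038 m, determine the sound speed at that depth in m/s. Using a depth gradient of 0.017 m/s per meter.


c = 1501 + 0.017 * 1038 = 1518.646

1518.646 m/s


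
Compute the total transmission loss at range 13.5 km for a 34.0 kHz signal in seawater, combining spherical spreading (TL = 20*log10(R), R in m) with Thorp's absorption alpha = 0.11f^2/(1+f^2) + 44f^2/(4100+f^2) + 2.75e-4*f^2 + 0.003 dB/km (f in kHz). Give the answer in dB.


Step 1 (Thorp): alpha = 0.11*1156.0/(1+1156.0) + 44*1156.0/(4100+1156.0) + 2.75e-4*1156.0 + 0.003 = 10.1081 dB/km
Step 2: TL_spread = 20*log10(13500) = 82.61 dB
Step 3: TL_abs = alpha*R = 10.1081 * 13.5 = 136.46 dB
Step 4: TL_total = 82.61 + 136.46 = 219.07

219.07 dB


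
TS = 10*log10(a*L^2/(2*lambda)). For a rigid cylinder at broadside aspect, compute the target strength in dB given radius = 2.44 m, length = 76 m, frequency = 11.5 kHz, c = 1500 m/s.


47.33 dB


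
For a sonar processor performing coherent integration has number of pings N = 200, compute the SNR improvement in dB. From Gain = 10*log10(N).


Gain = 10*log10(200) = 23.01

23.01 dB


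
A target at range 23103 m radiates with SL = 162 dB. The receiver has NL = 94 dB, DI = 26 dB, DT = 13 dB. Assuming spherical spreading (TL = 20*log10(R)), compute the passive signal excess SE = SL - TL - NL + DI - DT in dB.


-6.27 dB


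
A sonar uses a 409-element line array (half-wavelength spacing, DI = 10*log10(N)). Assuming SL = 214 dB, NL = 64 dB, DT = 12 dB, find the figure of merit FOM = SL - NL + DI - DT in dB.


Step 1: DI = 10*log10(409) = 26.12 dB
Step 2: FOM = SL - NL + DI - DT = 214 - 64 + 26.12 - 12 = 164.12

164.12 dB


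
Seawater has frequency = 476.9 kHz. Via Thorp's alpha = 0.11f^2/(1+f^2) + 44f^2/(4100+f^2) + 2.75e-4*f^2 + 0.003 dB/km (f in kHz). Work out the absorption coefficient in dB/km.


f^2 = 227433.61
alpha = 0.11*227433.61/(1+227433.61) + 44*227433.61/(4100+227433.61) + 2.75e-4*227433.61 + 0.003 = 105.878

105.878 dB/km


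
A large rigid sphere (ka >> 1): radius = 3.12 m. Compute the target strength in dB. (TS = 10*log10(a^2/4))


TS = 10*log10(3.12^2 / 4) = 10*log10(2.4336) = 3.86

3.86 dB


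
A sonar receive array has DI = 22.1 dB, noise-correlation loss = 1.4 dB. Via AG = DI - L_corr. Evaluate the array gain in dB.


20.7 dB


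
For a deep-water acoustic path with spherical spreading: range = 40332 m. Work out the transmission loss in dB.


TL = 20*log10(40332) = 92.11

92.11 dB


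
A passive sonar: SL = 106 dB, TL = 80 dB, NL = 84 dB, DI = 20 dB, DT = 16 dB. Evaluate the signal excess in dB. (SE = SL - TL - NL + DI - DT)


SE = SL - TL - NL + DI - DT = 106 - 80 - 84 + 20 - 16 = -54

-54 dB


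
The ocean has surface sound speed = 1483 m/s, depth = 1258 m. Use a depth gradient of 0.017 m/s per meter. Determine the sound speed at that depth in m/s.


1504.386 m/s


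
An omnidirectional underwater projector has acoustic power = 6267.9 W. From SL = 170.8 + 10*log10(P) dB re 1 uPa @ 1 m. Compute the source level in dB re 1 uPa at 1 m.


SL = 170.8 + 10*log10(6267.9) = 170.8 + 37.97 = 208.77

208.77 dB


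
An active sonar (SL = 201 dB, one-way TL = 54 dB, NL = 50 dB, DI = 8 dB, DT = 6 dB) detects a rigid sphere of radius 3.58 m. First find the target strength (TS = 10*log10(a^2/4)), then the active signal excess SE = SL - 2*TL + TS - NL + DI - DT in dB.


Step 1: TS = 10*log10(3.58^2/4) = 5.06 dB
Step 2: SE = SL - 2*TL + TS - NL + DI - DT = 201 - 2*54 + (5.06) - 50 + 8 - 6 = 50.06

50.06 dB


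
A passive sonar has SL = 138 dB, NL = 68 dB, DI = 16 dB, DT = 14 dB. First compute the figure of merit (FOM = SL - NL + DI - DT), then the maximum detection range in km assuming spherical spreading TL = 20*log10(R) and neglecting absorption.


Step 1: FOM = SL - NL + DI - DT = 138 - 68 + 16 - 14 = 72 dB
Step 2: at max range FOM = TL = 20*log10(R), so R = 10^(72/20) = 3981.07 m = 3.98 km

3.98 km


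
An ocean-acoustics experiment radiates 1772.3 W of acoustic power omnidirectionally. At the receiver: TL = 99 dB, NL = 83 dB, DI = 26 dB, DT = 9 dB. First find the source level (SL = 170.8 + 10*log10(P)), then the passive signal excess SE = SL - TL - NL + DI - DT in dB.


Step 1: SL = 170.8 + 10*log10(1772.3) = 203.29 dB
Step 2: SE = SL - TL - NL + DI - DT = 203.29 - 99 - 83 + 26 - 9 = 38.29

38.29 dB


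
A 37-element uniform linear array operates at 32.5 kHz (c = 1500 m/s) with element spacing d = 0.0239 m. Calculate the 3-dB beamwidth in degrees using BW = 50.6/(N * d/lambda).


Step 1: lambda = 1500/32500 = 0.04615 m
Step 2: d/lambda = 0.0239/0.04615 = 0.5179
Step 3: BW = 50.6/(N * d/lambda) = 50.6/(37 * 0.5179) = 2.64

2.64 deg


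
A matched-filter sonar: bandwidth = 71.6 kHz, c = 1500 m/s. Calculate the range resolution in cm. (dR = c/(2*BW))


1.05 cm


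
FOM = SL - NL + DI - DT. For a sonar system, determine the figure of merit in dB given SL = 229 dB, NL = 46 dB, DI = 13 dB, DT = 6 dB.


FOM = SL - NL + DI - DT = 229 - 46 + 13 - 6 = 190

190 dB


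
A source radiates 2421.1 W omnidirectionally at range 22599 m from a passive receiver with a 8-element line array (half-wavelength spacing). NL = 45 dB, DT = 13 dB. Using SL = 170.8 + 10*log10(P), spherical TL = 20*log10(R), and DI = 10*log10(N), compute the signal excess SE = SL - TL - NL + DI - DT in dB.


Step 1: SL = 170.8 + 10*log10(2421.1) = 204.64 dB
Step 2: TL = 20*log10(22599) = 87.08 dB
Step 3: DI = 10*log10(8) = 9.03 dB
Step 4: SE = SL - TL - NL + DI - DT = 204.64 - 87.08 - 45 + 9.03 - 13 = 68.59

68.59 dB


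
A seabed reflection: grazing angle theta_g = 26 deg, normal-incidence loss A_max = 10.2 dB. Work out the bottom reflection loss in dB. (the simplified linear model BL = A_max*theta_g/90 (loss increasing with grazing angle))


BL = A_max * theta_g / 90 = 10.2 * 26 / 90 = 2.95

2.95 dB


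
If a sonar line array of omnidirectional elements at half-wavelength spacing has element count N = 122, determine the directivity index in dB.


DI = 10*log10(122) = 20.86

20.86 dB


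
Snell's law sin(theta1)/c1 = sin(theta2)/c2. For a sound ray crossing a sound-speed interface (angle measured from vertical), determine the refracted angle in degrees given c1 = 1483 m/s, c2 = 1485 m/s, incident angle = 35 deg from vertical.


35.05 deg


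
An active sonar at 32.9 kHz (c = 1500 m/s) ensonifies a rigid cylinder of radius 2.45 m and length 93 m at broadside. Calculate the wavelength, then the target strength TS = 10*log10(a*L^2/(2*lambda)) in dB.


Step 1: lambda = c/f = 1500/32900 = 0.04559 m
Step 2: TS = 10*log10(a*L^2/(2*lambda)) = 10*log10(2.45*93^2/(2*0.04559)) = 53.66

53.66 dB


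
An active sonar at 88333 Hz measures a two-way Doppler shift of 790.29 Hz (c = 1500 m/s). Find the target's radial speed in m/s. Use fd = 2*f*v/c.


From fd = 2*f*v/c, v = c*fd/(2*f) = 1500 * 790.29 / (2*88333) = 6.71

6.71 m/s


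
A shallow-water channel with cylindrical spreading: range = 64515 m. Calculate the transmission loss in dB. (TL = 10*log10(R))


TL = 10*log10(64515) = 48.1

48.1 dB


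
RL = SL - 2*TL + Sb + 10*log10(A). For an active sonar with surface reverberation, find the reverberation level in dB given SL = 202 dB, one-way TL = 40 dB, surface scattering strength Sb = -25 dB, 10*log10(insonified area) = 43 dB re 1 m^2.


RL = SL - 2*TL + Sb + 10*log10(A) = 202 - 2*40 + (-25) + 43 = 140

140 dB


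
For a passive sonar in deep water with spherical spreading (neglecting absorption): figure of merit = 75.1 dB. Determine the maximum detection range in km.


5.69 km


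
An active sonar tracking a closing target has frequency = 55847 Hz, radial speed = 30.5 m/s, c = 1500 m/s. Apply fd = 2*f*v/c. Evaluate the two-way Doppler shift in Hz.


2271.11 Hz


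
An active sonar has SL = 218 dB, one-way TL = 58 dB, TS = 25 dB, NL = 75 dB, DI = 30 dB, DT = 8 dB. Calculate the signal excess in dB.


74 dB


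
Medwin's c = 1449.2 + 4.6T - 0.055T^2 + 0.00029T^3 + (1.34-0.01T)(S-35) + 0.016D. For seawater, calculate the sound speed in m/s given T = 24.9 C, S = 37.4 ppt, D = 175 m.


c = 1449.2 + 4.6*24.9 - 0.055*24.9^2 + 0.00029*24.9^3 + (1.34 - 0.01*24.9)*(37.4 - 35) + 0.016*175 = 1539.53

1539.53 m/s


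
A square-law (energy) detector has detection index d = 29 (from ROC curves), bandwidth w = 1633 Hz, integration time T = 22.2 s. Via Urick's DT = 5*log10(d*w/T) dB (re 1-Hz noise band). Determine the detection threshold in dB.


DT = 5*log10(d*w/T) = 5*log10(29 * 1633 / 22.2) = 5*log10(2133.2) = 16.65

16.65 dB


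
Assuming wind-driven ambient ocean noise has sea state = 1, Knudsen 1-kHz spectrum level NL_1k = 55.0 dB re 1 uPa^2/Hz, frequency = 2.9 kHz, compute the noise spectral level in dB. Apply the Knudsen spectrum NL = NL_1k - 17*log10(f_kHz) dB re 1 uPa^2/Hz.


NL = NL_1k - 17*log10(f_kHz) = 55.0 - 17*log10(2.9) = 55.0 - (7.86) = 47.14

47.14 dB


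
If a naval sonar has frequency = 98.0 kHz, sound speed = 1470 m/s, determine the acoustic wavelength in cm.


lambda = c/f = 1470 / 98000 = 0.015 m = 1.5 cm

1.5 cm


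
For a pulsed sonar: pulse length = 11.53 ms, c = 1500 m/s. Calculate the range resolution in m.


dR = c*tau/2 = 1500 * 11.53e-3 / 2 = 8.6475

8.6475 m


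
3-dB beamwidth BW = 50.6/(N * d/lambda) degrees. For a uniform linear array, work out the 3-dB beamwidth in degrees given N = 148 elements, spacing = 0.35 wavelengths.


BW = 50.6 / (148 * 0.35) = 50.6 / 51.8 = 0.98

0.98 deg


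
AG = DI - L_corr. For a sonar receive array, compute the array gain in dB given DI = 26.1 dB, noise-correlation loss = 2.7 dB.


AG = DI - L_corr = 26.1 - 2.7 = 23.4

23.4 dB


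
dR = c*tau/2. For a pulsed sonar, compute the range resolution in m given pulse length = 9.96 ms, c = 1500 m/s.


dR = c*tau/2 = 1500 * 9.96e-3 / 2 = 7.47

7.47 m


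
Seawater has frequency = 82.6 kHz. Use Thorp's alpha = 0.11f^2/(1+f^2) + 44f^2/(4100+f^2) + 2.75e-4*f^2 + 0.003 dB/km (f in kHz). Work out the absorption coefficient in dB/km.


f^2 = 6822.76
alpha = 0.11*6822.76/(1+6822.76) + 44*6822.76/(4100+6822.76) + 2.75e-4*6822.76 + 0.003 = 29.473

29.473 dB/km


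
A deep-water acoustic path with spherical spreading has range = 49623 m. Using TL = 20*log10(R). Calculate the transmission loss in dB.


93.91 dB


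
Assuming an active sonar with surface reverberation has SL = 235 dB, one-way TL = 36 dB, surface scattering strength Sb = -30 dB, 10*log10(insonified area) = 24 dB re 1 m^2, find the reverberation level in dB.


157 dB


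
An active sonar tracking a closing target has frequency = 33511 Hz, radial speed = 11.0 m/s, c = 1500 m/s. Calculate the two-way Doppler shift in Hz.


fd = 2*f*v/c = 2 * 33511 * 11.0 / 1500 = 491.49

491.49 Hz


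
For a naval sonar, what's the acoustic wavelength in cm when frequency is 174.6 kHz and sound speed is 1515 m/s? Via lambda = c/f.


lambda = c/f = 1515 / 174600 = 0.0087 m = 0.87 cm

0.87 cm


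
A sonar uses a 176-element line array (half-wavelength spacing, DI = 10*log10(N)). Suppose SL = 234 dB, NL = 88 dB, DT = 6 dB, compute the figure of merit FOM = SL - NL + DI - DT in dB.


Step 1: DI = 10*log10(176) = 22.46 dB
Step 2: FOM = SL - NL + DI - DT = 234 - 88 + 22.46 - 6 = 162.46

162.46 dB


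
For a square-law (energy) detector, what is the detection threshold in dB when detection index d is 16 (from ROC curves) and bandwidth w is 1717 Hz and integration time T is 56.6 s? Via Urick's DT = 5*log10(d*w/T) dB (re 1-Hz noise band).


DT = 5*log10(d*w/T) = 5*log10(16 * 1717 / 56.6) = 5*log10(485.37) = 13.43

13.43 dB


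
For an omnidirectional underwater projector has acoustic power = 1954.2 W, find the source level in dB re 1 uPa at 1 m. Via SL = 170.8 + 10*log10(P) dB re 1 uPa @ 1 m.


203.71 dB


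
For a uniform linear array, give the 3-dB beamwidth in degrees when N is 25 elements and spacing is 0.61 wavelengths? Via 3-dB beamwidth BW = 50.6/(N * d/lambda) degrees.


3.32 deg


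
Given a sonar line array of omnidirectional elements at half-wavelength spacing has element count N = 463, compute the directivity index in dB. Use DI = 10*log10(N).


DI = 10*log10(463) = 26.66

26.66 dB


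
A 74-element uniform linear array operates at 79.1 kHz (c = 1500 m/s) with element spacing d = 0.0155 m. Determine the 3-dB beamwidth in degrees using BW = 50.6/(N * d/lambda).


0.84 deg


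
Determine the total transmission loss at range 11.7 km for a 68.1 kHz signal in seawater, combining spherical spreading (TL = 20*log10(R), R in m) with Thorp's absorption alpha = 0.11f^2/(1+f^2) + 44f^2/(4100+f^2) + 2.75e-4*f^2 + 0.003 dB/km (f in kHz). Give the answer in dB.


370.84 dB


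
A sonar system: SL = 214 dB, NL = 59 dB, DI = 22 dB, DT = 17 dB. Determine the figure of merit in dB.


FOM = SL - NL + DI - DT = 214 - 59 + 22 - 17 = 160

160 dB


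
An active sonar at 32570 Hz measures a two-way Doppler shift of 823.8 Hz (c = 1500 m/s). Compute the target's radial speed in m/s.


18.97 m/s


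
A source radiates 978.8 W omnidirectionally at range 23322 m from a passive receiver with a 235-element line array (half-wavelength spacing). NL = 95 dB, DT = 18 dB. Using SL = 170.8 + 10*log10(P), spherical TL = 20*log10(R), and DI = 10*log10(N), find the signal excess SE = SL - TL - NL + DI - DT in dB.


Step 1: SL = 170.8 + 10*log10(978.8) = 200.71 dB
Step 2: TL = 20*log10(23322) = 87.36 dB
Step 3: DI = 10*log10(235) = 23.71 dB
Step 4: SE = SL - TL - NL + DI - DT = 200.71 - 87.36 - 95 + 23.71 - 18 = 24.06

24.06 dB


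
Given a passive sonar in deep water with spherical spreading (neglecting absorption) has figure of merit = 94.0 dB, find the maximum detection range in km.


50.12 km


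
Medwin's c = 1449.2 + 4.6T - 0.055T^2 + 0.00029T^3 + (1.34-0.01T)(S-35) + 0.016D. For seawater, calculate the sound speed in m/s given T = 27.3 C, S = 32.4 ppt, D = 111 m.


c = 1449.2 + 4.6*27.3 - 0.055*27.3^2 + 0.00029*27.3^3 + (1.34 - 0.01*27.3)*(32.4 - 35) + 0.016*111 = 1538.69

1538.69 m/s


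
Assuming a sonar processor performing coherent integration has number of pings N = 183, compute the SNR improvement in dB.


22.62 dB


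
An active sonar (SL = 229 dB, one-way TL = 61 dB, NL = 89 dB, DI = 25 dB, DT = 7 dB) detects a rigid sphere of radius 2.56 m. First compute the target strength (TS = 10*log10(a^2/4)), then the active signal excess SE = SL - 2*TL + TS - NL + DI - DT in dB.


Step 1: TS = 10*log10(2.56^2/4) = 2.14 dB
Step 2: SE = SL - 2*TL + TS - NL + DI - DT = 229 - 2*61 + (2.14) - 89 + 25 - 7 = 38.14

38.14 dB


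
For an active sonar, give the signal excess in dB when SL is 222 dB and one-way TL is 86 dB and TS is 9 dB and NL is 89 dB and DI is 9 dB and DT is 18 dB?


SE = SL - 2*TL + TS - NL + DI - DT = 222 - 2*86 + (9) - 89 + 9 - 18 = -39

-39 dB


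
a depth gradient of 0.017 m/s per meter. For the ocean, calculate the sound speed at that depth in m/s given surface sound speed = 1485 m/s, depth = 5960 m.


c = 1485 + 0.017 * 5960 = 1586.32

1586.32 m/s


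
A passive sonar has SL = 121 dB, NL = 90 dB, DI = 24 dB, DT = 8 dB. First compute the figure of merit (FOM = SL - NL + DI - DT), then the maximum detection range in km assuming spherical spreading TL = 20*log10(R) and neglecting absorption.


Step 1: FOM = SL - NL + DI - DT = 121 - 90 + 24 - 8 = 47 dB
Step 2: at max range FOM = TL = 20*log10(R), so R = 10^(47/20) = 223.87 m = 0.22 km

0.22 km


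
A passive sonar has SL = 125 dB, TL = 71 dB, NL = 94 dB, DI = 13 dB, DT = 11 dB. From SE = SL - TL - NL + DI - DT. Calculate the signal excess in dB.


SE = SL - TL - NL + DI - DT = 125 - 71 - 94 + 13 - 11 = -38

-38 dB


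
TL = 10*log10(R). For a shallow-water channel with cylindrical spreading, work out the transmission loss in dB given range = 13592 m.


41.33 dB


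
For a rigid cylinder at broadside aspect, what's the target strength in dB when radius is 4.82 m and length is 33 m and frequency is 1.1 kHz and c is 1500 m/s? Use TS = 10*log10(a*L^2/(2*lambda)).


lambda = 1500/1100 = 1.36364 m
TS = 10*log10(4.82*33^2/(2*1.36364)) = 32.84

32.84 dB


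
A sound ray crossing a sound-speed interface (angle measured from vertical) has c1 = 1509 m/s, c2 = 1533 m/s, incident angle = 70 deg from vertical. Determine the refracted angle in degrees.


72.68 deg


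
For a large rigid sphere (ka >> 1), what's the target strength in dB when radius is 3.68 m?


5.3 dB


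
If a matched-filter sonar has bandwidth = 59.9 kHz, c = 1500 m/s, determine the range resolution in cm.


dR = c/(2*BW) = 1500 / (2 * 59.9e3) = 0.0125 m = 1.25 cm

1.25 cm


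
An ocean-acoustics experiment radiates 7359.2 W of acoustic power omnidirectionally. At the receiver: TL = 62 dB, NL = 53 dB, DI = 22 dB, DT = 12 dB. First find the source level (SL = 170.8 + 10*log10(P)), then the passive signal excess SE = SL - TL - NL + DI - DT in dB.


Step 1: SL = 170.8 + 10*log10(7359.2) = 209.47 dB
Step 2: SE = SL - TL - NL + DI - DT = 209.47 - 62 - 53 + 22 - 12 = 104.47

104.47 dB


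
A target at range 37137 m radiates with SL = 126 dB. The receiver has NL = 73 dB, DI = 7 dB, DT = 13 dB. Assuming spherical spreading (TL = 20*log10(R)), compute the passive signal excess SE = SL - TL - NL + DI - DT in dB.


-44.4 dB


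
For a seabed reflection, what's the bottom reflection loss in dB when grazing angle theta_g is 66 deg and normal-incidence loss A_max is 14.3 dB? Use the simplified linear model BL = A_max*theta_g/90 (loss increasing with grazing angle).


BL = A_max * theta_g / 90 = 14.3 * 66 / 90 = 10.49

10.49 dB


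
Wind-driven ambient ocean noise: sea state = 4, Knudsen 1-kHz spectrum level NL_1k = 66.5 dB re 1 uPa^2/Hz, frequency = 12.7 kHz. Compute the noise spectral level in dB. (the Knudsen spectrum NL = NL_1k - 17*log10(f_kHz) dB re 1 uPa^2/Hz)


NL = NL_1k - 17*log10(f_kHz) = 66.5 - 17*log10(12.7) = 66.5 - (18.76) = 47.74

47.74 dB


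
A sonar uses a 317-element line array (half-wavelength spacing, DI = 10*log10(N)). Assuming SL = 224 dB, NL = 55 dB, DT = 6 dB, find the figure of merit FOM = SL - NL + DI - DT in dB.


188.01 dB


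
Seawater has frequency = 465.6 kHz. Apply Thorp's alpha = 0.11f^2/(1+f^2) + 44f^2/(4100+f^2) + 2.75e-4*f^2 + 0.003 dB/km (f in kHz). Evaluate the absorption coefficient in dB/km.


102.912 dB/km


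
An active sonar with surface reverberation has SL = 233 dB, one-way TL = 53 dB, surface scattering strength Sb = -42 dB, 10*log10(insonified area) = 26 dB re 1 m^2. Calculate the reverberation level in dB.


111 dB


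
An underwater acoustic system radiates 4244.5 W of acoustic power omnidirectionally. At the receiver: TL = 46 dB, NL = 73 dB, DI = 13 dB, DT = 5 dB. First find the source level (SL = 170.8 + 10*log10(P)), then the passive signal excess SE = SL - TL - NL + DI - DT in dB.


Step 1: SL = 170.8 + 10*log10(4244.5) = 207.08 dB
Step 2: SE = SL - TL - NL + DI - DT = 207.08 - 46 - 73 + 13 - 5 = 96.08

96.08 dB


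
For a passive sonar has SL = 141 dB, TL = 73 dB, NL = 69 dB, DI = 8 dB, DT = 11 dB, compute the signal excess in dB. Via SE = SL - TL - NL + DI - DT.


SE = SL - TL - NL + DI - DT = 141 - 73 - 69 + 8 - 11 = -4

-4 dB


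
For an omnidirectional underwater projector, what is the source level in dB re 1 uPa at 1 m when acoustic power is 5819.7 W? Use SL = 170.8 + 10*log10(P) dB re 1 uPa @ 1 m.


SL = 170.8 + 10*log10(5819.7) = 170.8 + 37.65 = 208.45

208.45 dB


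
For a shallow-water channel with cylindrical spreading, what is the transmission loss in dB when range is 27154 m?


TL = 10*log10(27154) = 44.34

44.34 dB


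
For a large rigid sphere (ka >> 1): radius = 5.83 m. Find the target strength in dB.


9.29 dB


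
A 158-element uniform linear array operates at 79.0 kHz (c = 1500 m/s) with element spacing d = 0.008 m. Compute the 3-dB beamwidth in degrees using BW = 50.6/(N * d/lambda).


0.76 deg


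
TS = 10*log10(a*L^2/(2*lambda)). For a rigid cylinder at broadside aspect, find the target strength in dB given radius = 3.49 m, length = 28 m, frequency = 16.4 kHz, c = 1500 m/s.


lambda = 1500/16400 = 0.09146 m
TS = 10*log10(3.49*28^2/(2*0.09146)) = 41.75

41.75 dB


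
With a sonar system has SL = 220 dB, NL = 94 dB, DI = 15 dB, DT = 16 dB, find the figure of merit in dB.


FOM = SL - NL + DI - DT = 220 - 94 + 15 - 16 = 125

125 dB


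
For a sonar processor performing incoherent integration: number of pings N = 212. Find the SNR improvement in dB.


Gain = 5*log10(212) = 11.63

11.63 dB


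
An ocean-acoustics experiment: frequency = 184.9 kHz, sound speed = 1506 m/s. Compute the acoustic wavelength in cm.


0.81 cm


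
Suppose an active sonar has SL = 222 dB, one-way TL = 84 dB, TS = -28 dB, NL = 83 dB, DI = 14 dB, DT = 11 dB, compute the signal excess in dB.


-54 dB


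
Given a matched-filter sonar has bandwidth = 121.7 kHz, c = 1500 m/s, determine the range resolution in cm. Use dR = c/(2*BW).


dR = c/(2*BW) = 1500 / (2 * 121.7e3) = 0.0062 m = 0.62 cm

0.62 cm


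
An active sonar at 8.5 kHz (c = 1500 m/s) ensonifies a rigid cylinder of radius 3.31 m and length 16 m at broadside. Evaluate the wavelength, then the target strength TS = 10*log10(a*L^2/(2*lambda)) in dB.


Step 1: lambda = c/f = 1500/8500 = 0.17647 m
Step 2: TS = 10*log10(a*L^2/(2*lambda)) = 10*log10(3.31*16^2/(2*0.17647)) = 33.8

33.8 dB


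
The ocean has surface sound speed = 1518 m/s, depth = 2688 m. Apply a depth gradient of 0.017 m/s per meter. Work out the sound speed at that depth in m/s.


c = 1518 + 0.017 * 2688 = 1563.696

1563.696 m/s


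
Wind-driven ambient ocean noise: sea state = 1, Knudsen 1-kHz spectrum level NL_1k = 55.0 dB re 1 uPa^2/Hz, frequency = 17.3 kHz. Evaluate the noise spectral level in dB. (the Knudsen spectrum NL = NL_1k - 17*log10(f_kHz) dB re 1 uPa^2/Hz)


33.95 dB


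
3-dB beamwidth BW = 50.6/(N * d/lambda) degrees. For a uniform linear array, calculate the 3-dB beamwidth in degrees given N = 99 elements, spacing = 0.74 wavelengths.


BW = 50.6 / (99 * 0.74) = 50.6 / 73.26 = 0.69

0.69 deg


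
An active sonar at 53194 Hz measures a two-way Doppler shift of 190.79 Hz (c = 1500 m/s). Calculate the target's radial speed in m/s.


From fd = 2*f*v/c, v = c*fd/(2*f) = 1500 * 190.79 / (2*53194) = 2.69

2.69 m/s


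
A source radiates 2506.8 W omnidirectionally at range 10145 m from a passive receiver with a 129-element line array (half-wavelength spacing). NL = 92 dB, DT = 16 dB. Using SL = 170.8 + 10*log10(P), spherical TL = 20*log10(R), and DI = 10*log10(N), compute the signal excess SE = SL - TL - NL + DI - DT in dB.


37.77 dB


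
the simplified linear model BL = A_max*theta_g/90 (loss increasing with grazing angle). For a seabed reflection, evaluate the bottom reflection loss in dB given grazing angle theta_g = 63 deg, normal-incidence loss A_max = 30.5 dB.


BL = A_max * theta_g / 90 = 30.5 * 63 / 90 = 21.35

21.35 dB


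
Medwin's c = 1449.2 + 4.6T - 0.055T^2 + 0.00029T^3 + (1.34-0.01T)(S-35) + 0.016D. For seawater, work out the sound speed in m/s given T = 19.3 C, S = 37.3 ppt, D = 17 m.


1522.49 m/s


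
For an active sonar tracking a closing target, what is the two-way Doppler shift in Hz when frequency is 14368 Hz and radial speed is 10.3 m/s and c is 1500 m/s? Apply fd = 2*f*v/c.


197.32 Hz


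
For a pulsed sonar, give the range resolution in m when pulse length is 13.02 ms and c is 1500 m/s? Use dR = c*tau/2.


9.765 m


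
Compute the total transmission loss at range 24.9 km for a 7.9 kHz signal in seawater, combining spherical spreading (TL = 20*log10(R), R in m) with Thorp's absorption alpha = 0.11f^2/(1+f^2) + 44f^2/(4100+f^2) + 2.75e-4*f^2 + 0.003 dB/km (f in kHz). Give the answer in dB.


107.55 dB


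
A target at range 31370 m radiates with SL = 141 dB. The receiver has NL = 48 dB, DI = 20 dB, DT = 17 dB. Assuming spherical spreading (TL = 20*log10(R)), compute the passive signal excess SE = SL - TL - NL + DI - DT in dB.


6.07 dB


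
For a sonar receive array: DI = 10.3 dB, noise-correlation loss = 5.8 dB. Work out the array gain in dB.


AG = DI - L_corr = 10.3 - 5.8 = 4.5

4.5 dB


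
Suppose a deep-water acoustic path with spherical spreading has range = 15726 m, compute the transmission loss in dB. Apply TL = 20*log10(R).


TL = 20*log10(15726) = 83.93

83.93 dB


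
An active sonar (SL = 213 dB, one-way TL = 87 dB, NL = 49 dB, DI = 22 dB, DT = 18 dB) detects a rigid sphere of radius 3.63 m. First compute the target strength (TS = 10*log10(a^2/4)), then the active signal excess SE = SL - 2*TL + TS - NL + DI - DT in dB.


Step 1: TS = 10*log10(3.63^2/4) = 5.18 dB
Step 2: SE = SL - 2*TL + TS - NL + DI - DT = 213 - 2*87 + (5.18) - 49 + 22 - 18 = -0.82

-0.82 dB


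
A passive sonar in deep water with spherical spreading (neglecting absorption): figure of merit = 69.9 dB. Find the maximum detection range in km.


At max range FOM = TL, so 20*log10(R) = 69.9
R = 10^(69.9/20) = 3126.08 m = 3.13 km

3.13 km


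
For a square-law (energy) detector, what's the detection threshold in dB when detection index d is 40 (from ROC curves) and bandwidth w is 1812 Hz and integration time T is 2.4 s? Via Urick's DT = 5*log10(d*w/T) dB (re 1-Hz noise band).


DT = 5*log10(d*w/T) = 5*log10(40 * 1812 / 2.4) = 5*log10(30200.0) = 22.4

22.4 dB


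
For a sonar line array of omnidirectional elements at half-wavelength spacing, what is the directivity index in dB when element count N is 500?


DI = 10*log10(500) = 26.99

26.99 dB


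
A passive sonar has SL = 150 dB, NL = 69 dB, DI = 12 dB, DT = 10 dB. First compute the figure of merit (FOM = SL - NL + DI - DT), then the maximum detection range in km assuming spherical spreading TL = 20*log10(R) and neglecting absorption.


Step 1: FOM = SL - NL + DI - DT = 150 - 69 + 12 - 10 = 83 dB
Step 2: at max range FOM = TL = 20*log10(R), so R = 10^(83/20) = 14125.38 m = 14.13 km

14.13 km


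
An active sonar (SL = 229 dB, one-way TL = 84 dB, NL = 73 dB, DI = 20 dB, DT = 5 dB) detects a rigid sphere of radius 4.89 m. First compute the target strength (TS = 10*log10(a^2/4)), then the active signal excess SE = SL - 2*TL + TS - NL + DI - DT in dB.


Step 1: TS = 10*log10(4.89^2/4) = 7.77 dB
Step 2: SE = SL - 2*TL + TS - NL + DI - DT = 229 - 2*84 + (7.77) - 73 + 20 - 5 = 10.77

10.77 dB


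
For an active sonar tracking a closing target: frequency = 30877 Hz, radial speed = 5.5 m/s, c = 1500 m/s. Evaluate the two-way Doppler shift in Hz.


226.43 Hz


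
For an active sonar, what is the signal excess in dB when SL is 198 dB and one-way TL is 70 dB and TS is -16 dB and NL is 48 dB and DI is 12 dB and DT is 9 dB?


SE = SL - 2*TL + TS - NL + DI - DT = 198 - 2*70 + (-16) - 48 + 12 - 9 = -3

-3 dB


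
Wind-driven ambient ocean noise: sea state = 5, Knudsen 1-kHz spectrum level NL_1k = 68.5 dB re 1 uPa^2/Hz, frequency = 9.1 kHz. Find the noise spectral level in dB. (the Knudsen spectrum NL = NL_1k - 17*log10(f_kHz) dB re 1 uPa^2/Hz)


52.2 dB


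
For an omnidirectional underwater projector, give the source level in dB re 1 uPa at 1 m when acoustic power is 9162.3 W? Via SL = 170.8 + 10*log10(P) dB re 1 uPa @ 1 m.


SL = 170.8 + 10*log10(9162.3) = 170.8 + 39.62 = 210.42

210.42 dB


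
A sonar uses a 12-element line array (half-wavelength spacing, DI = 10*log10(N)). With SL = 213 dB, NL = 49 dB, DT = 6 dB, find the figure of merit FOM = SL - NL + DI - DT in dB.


Step 1: DI = 10*log10(12) = 10.79 dB
Step 2: FOM = SL - NL + DI - DT = 213 - 49 + 10.79 - 6 = 168.79

168.79 dB


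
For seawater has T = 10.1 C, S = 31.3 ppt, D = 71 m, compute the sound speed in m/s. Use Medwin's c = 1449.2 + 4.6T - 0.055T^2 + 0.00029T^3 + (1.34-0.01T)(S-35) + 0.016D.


c = 1449.2 + 4.6*10.1 - 0.055*10.1^2 + 0.00029*10.1^3 + (1.34 - 0.01*10.1)*(31.3 - 35) + 0.016*71 = 1486.9

1486.9 m/s


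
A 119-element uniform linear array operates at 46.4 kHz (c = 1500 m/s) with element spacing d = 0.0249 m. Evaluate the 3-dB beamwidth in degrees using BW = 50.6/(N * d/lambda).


Step 1: lambda = 1500/46400 = 0.03233 m
Step 2: d/lambda = 0.0249/0.03233 = 0.7702
Step 3: BW = 50.6/(N * d/lambda) = 50.6/(119 * 0.7702) = 0.55

0.55 deg


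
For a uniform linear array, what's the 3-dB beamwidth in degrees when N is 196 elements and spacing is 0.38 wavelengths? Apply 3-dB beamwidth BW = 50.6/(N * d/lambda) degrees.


0.68 deg


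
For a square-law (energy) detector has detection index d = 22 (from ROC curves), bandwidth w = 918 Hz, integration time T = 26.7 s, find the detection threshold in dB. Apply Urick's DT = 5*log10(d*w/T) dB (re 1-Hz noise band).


DT = 5*log10(d*w/T) = 5*log10(22 * 918 / 26.7) = 5*log10(756.4) = 14.39

14.39 dB


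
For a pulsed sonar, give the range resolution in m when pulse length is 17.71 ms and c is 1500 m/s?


dR = c*tau/2 = 1500 * 17.71e-3 / 2 = 13.2825

13.2825 m


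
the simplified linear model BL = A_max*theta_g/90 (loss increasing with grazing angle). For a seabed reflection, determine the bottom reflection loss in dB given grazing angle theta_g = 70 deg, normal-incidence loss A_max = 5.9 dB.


4.59 dB


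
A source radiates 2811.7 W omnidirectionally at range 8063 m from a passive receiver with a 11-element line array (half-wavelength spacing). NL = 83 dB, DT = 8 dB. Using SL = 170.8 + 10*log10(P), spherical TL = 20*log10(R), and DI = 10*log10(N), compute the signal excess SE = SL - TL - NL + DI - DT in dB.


Step 1: SL = 170.8 + 10*log10(2811.7) = 205.29 dB
Step 2: TL = 20*log10(8063) = 78.13 dB
Step 3: DI = 10*log10(11) = 10.41 dB
Step 4: SE = SL - TL - NL + DI - DT = 205.29 - 78.13 - 83 + 10.41 - 8 = 46.57

46.57 dB
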